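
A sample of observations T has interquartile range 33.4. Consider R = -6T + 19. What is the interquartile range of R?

Under R = aT + b, IQR(R) = |a|·IQR(T) = |-6|·33.4 = 200.4 (shifts cancel; spread scales by |a|).

IQR(R) = 200.4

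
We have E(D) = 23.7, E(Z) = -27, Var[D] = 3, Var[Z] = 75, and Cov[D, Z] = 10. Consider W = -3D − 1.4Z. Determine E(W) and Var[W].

E(W) = (-3)·E(D) + (-1.4)·E(Z) = (-3)·23.7 + (-1.4)·(-27) = -33.3.
Var[W] = a²·Var[D] + b²·Var[Z] + 2ab·Cov[D, Z] with a = -3, b = -1.4.
= (-3)²·3 + (-1.4)²·75 + 2·(-3)·(-1.4)·10
= 27 + 147 + 84 = 258.

E(W) = -33.3, Var[W] = 258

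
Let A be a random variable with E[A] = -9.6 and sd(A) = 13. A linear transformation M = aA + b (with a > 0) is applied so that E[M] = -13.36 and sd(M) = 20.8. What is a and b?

a = 1.6, b = 2

sd(M) = a·sd(A) (a > 0), so a = 20.8/13 = 1.6.
E[M] = a·E[A] + b, so b = -13.36 − 1.6·(-9.6) = 2.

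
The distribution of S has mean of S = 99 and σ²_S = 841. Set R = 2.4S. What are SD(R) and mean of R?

R = 2.4S is linear with a = 2.4, b = 0.
SD(S) = √841 = 29.
SD(R) = |a|·SD(S) = |2.4|·29 = 69.6.
mean of R = a·mean of S + b = 2.4·99 = 237.6.

SD(R) = 69.6, mean of R = 237.6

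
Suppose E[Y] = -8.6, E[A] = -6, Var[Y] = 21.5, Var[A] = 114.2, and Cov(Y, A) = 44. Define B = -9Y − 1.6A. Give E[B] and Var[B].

E[B] = 87, Var[B] = 3301.052

E[B] = (-9)·E[Y] + (-1.6)·E[A] = (-9)·(-8.6) + (-1.6)·(-6) = 87.
Var[B] = a²·Var[Y] + b²·Var[A] + 2ab·Cov(Y, A) with a = -9, b = -1.6.
= (-9)²·21.5 + (-1.6)²·114.2 + 2·(-9)·(-1.6)·44
= 1741.5 + 292.352 + 1267.2 = 3301.052.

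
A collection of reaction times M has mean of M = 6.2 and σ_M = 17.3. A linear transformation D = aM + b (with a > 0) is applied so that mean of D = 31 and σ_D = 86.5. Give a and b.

σ_D = a·σ_M (a > 0), so a = 86.5/17.3 = 5.
mean of D = a·mean of M + b, so b = 31 − 5·6.2 = 0.

a = 5, b = 0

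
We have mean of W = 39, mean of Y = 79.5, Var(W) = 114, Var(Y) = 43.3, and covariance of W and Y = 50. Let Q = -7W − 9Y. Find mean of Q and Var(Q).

mean of Q = (-7)·mean of W + (-9)·mean of Y = (-7)·39 + (-9)·79.5 = -988.5.
Var(Q) = a²·Var(W) + b²·Var(Y) + 2ab·covariance of W and Y with a = -7, b = -9.
= (-7)²·114 + (-9)²·43.3 + 2·(-7)·(-9)·50
= 5586 + 3507.3 + 6300 = 15393.3.

mean of Q = -988.5, Var(Q) = 15393.3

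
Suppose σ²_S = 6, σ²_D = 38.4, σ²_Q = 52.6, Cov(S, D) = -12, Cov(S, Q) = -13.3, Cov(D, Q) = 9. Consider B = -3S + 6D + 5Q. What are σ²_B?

σ²_B = 4122.4

σ²_B = a²·σ²_S + b²·σ²_D + c²·σ²_Q + 2ab·Cov(S, D) + 2ac·Cov(S, Q) + 2bc·Cov(D, Q), with a = -3, b = 6, c = 5.
= 54 + 1382.4 + 1315 + 432 + 399 + 540
= 4122.4.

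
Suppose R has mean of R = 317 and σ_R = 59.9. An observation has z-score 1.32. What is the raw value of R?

R = 396.068

R = mean of R + z·σ_R = 317 + 1.32·59.9 = 396.068.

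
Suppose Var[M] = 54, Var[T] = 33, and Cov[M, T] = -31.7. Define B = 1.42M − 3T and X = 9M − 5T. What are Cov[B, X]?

By bilinearity, Cov[B, X] = ac·Var[M] + bd·Var[T] + (ad+bc)·Cov[M, T], with a=1.42, b=-3, c=9, d=-5.
ac·Var[M] = 1.42·9·54 = 690.12
bd·Var[T] = (-3)·(-5)·33 = 495
(ad+bc)·Cov[M, T] = (-34.1)·(-31.7) = 1080.97
Cov[B, X] = 690.12 + 495 + 1080.97 = 2266.09.

Cov[B, X] = 2266.09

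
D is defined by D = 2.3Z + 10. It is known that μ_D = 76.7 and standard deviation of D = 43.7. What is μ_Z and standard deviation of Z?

μ_Z = 29, standard deviation of Z = 19

From D = 2.3Z + 10: μ_D = a·μ_Z + b, so μ_Z = (μ_D − b)/a = (76.7 − 10)/2.3 = 29.
standard deviation of D = |a|·standard deviation of Z, so standard deviation of Z = 43.7/|2.3| = 19.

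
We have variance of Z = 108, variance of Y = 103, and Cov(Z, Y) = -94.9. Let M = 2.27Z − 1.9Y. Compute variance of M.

variance of M = 1746.9506

variance of M = a²·variance of Z + b²·variance of Y + 2ab·Cov(Z, Y) with a = 2.27, b = -1.9.
= 2.27²·108 + (-1.9)²·103 + 2·2.27·(-1.9)·(-94.9)
= 556.5132 + 371.83 + 818.6074 = 1746.9506.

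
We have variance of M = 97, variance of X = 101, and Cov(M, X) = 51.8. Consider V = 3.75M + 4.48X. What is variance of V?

variance of V = 5131.6529

variance of V = a²·variance of M + b²·variance of X + 2ab·Cov(M, X) with a = 3.75, b = 4.48.
= 3.75²·97 + 4.48²·101 + 2·3.75·4.48·51.8
= 1364.0625 + 2027.1104 + 1740.48 = 5131.6529.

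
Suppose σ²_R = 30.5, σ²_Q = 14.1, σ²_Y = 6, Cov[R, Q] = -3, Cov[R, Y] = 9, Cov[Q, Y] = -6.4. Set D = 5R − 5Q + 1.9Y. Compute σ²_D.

σ²_D = 1579.26

σ²_D = a²·σ²_R + b²·σ²_Q + c²·σ²_Y + 2ab·Cov[R, Q] + 2ac·Cov[R, Y] + 2bc·Cov[Q, Y], with a = 5, b = -5, c = 1.9.
= 762.5 + 352.5 + 21.66 + 150 + 171 + 121.6
= 1579.26.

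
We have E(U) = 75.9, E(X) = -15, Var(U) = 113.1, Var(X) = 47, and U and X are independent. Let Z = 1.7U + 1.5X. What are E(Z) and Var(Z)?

E(Z) = 106.53, Var(Z) = 432.609

E(Z) = 1.7·E(U) + 1.5·E(X) = 1.7·75.9 + 1.5·(-15) = 106.53.
Var(Z) = a²·Var(U) + b²·Var(X) + 2ab·covariance of U and X with a = 1.7, b = 1.5.
Independence gives covariance of U and X = 0.
= 1.7²·113.1 + 1.5²·47 + 2·1.7·1.5·0
= 326.859 + 105.75 + 0 = 432.609.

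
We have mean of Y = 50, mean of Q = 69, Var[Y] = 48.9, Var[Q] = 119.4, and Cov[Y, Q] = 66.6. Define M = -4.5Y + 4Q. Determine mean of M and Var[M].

mean of M = (-4.5)·mean of Y + 4·mean of Q = (-4.5)·50 + 4·69 = 51.
Var[M] = a²·Var[Y] + b²·Var[Q] + 2ab·Cov[Y, Q] with a = -4.5, b = 4.
= (-4.5)²·48.9 + 4²·119.4 + 2·(-4.5)·4·66.6
= 990.225 + 1910.4 + (-2397.6) = 503.025.

mean of M = 51, Var[M] = 503.025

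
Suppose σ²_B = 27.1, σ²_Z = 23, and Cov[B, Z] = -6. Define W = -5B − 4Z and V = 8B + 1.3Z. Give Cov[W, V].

By bilinearity, Cov[W, V] = ac·σ²_B + bd·σ²_Z + (ad+bc)·Cov[B, Z], with a=-5, b=-4, c=8, d=1.3.
ac·σ²_B = (-5)·8·27.1 = -1084
bd·σ²_Z = (-4)·1.3·23 = -119.6
(ad+bc)·Cov[B, Z] = (-38.5)·(-6) = 231
Cov[W, V] = -1084 + (-119.6) + 231 = -972.6.

Cov[W, V] = -972.6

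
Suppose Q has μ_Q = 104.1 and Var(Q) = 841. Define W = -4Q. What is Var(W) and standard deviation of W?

W = -4Q is linear with a = -4, b = 0.
Var(W) = a²·Var(Q) = (-4)²·841 = 13456.
standard deviation of Q = √841 = 29.
standard deviation of W = |a|·standard deviation of Q = |-4|·29 = 116.

Var(W) = 13456, standard deviation of W = 116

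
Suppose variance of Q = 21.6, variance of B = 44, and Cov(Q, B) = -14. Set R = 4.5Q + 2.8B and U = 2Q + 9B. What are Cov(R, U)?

Cov(R, U) = 657.8

By bilinearity, Cov(R, U) = ac·variance of Q + bd·variance of B + (ad+bc)·Cov(Q, B), with a=4.5, b=2.8, c=2, d=9.
ac·variance of Q = 4.5·2·21.6 = 194.4
bd·variance of B = 2.8·9·44 = 1108.8
(ad+bc)·Cov(Q, B) = (46.1)·(-14) = -645.4
Cov(R, U) = 194.4 + 1108.8 + (-645.4) = 657.8.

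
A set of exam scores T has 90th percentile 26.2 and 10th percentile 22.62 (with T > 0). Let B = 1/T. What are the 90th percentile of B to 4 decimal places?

90th percentile of B = 0.0442

1/T is decreasing on T > 0, so percentile order reverses: P_{90}(B) uses P_{10}(T) = 22.62.
P_{90}(B) = 1/22.62 ≈ 0.0442.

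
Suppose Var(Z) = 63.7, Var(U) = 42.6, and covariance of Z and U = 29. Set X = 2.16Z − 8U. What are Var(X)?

Var(X) = 2021.35872

Var(X) = a²·Var(Z) + b²·Var(U) + 2ab·covariance of Z and U with a = 2.16, b = -8.
= 2.16²·63.7 + (-8)²·42.6 + 2·2.16·(-8)·29
= 297.19872 + 2726.4 + (-1002.24) = 2021.35872.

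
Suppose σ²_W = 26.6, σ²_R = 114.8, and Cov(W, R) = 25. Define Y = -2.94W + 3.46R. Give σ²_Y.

σ²_Y = a²·σ²_W + b²·σ²_R + 2ab·Cov(W, R) with a = -2.94, b = 3.46.
= (-2.94)²·26.6 + 3.46²·114.8 + 2·(-2.94)·3.46·25
= 229.91976 + 1374.33968 + (-508.62) = 1095.63944.

σ²_Y = 1095.63944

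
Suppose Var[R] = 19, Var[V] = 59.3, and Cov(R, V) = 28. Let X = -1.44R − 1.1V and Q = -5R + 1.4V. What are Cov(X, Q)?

By bilinearity, Cov(X, Q) = ac·Var[R] + bd·Var[V] + (ad+bc)·Cov(R, V), with a=-1.44, b=-1.1, c=-5, d=1.4.
ac·Var[R] = (-1.44)·(-5)·19 = 136.8
bd·Var[V] = (-1.1)·1.4·59.3 = -91.322
(ad+bc)·Cov(R, V) = (3.484)·28 = 97.552
Cov(X, Q) = 136.8 + (-91.322) + 97.552 = 143.03.

Cov(X, Q) = 143.03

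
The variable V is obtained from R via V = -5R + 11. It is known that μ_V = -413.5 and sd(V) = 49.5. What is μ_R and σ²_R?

μ_R = 84.9, σ²_R = 98.01

From V = -5R + 11: μ_V = a·μ_R + b, so μ_R = (μ_V − b)/a = (-413.5 − 11)/(-5) = 84.9.
σ²_V = 49.5² = 2450.25.
σ²_V = a²·σ²_R, so σ²_R = 2450.25/(-5)² = 98.01.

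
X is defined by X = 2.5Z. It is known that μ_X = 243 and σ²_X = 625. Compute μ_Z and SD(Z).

From X = 2.5Z: μ_X = a·μ_Z + b, so μ_Z = (μ_X − b)/a = (243 − 0)/2.5 = 97.2.
SD(X) = √625 = 25.
SD(X) = |a|·SD(Z), so SD(Z) = 25/|2.5| = 10.

μ_Z = 97.2, SD(Z) = 10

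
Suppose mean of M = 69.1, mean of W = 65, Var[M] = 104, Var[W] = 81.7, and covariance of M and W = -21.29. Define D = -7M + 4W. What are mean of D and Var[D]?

mean of D = (-7)·mean of M + 4·mean of W = (-7)·69.1 + 4·65 = -223.7.
Var[D] = a²·Var[M] + b²·Var[W] + 2ab·covariance of M and W with a = -7, b = 4.
= (-7)²·104 + 4²·81.7 + 2·(-7)·4·(-21.29)
= 5096 + 1307.2 + 1192.24 = 7595.44.

mean of D = -223.7, Var[D] = 7595.44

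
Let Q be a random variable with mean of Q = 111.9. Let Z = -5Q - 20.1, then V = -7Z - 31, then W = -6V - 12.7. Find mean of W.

mean of W = -24169.9

mean of Z = (-5)·111.9 + (-20.1) = -579.6.
mean of V = (-7)·(-579.6) + (-31) = 4026.2.
mean of W = (-6)·4026.2 + (-12.7) = -24169.9.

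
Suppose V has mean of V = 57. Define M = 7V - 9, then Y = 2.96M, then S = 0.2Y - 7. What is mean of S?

mean of M = 7·57 + (-9) = 390.
mean of Y = 2.96·390 = 1154.4.
mean of S = 0.2·1154.4 + (-7) = 223.88.

mean of S = 223.88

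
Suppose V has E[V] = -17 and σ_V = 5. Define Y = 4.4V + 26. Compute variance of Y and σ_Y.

variance of Y = 484, σ_Y = 22

Y = 4.4V + 26 is linear with a = 4.4, b = 26.
variance of V = 5² = 25.
variance of Y = a²·variance of V = 4.4²·25 = 484 (the additive constant 26 does not affect variance).
σ_Y = |a|·σ_V = |4.4|·5 = 22.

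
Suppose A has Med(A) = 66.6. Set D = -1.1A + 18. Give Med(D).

Med(D) = -55.26

A linear map preserves order up to sign, so Med(D) = a·Med(A) + b = (-1.1)·66.6 + 18 = -55.26.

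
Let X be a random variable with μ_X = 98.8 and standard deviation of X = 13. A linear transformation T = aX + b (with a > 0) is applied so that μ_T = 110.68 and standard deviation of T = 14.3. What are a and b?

a = 1.1, b = 2

standard deviation of T = a·standard deviation of X (a > 0), so a = 14.3/13 = 1.1.
μ_T = a·μ_X + b, so b = 110.68 − 1.1·98.8 = 2.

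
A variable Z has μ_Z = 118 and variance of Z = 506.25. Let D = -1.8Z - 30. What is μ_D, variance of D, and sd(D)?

μ_D = -242.4, variance of D = 1640.25, sd(D) = 40.5

D = -1.8Z - 30 is linear with a = -1.8, b = -30.
μ_D = a·μ_Z + b = (-1.8)·118 + (-30) = -242.4.
variance of D = a²·variance of Z = (-1.8)²·506.25 = 1640.25 (the additive constant -30 does not affect variance).
sd(Z) = √506.25 = 22.5.
sd(D) = |a|·sd(Z) = |-1.8|·22.5 = 40.5.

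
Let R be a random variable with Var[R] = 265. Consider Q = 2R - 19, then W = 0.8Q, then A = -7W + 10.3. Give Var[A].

Var[A] = 33241.6

Var[Q] = 2²·265 = 1060.
Var[W] = 0.8²·1060 = 678.4.
Var[A] = (-7)²·678.4 = 33241.6.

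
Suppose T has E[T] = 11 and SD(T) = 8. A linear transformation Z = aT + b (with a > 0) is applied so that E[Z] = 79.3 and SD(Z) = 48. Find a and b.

a = 6, b = 13.3

SD(Z) = a·SD(T) (a > 0), so a = 48/8 = 6.
E[Z] = a·E[T] + b, so b = 79.3 − 6·11 = 13.3.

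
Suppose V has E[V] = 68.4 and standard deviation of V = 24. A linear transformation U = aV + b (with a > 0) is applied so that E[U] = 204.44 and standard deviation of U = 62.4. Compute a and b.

standard deviation of U = a·standard deviation of V (a > 0), so a = 62.4/24 = 2.6.
E[U] = a·E[V] + b, so b = 204.44 − 2.6·68.4 = 26.6.

a = 2.6, b = 26.6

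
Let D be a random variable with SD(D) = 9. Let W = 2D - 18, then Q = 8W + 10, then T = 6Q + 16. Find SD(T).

SD(W) = |2|·9 = 18.
SD(Q) = |8|·18 = 144.
SD(T) = |6|·144 = 864.

SD(T) = 864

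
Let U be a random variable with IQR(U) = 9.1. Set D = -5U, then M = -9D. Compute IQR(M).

IQR(M) = 409.5

IQR(D) = |-5|·9.1 = 45.5.
IQR(M) = |-9|·45.5 = 409.5.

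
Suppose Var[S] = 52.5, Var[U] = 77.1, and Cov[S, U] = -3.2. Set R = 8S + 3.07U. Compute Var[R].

Var[R] = 3929.47579

Var[R] = a²·Var[S] + b²·Var[U] + 2ab·Cov[S, U] with a = 8, b = 3.07.
= 8²·52.5 + 3.07²·77.1 + 2·8·3.07·(-3.2)
= 3360 + 726.65979 + (-157.184) = 3929.47579.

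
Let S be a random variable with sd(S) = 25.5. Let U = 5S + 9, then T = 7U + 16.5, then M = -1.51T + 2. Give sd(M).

sd(U) = |5|·25.5 = 127.5.
sd(T) = |7|·127.5 = 892.5.
sd(M) = |-1.51|·892.5 = 1347.675.

sd(M) = 1347.675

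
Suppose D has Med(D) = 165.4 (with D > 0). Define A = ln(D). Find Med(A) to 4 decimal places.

Med(A) = 5.1084

ln(D) is monotone on this domain, so Med(A) = ln(165.4) ≈ 5.1084.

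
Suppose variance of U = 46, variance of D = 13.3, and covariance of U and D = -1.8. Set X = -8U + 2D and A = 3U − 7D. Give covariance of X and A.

covariance of X and A = -1401.8

By bilinearity, covariance of X and A = ac·variance of U + bd·variance of D + (ad+bc)·covariance of U and D, with a=-8, b=2, c=3, d=-7.
ac·variance of U = (-8)·3·46 = -1104
bd·variance of D = 2·(-7)·13.3 = -186.2
(ad+bc)·covariance of U and D = (62)·(-1.8) = -111.6
covariance of X and A = -1104 + (-186.2) + (-111.6) = -1401.8.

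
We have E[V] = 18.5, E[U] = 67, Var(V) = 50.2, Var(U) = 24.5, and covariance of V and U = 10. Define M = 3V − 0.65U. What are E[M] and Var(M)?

E[M] = 3·E[V] + (-0.65)·E[U] = 3·18.5 + (-0.65)·67 = 11.95.
Var(M) = a²·Var(V) + b²·Var(U) + 2ab·covariance of V and U with a = 3, b = -0.65.
= 3²·50.2 + (-0.65)²·24.5 + 2·3·(-0.65)·10
= 451.8 + 10.35125 + (-39) = 423.15125.

E[M] = 11.95, Var(M) = 423.15125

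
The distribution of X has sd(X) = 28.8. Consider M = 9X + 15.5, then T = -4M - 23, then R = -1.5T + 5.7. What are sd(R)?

sd(R) = 1555.2

sd(M) = |9|·28.8 = 259.2.
sd(T) = |-4|·259.2 = 1036.8.
sd(R) = |-1.5|·1036.8 = 1555.2.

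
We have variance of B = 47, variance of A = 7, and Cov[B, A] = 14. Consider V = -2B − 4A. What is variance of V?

variance of V = a²·variance of B + b²·variance of A + 2ab·Cov[B, A] with a = -2, b = -4.
= (-2)²·47 + (-4)²·7 + 2·(-2)·(-4)·14
= 188 + 112 + 224 = 524.

variance of V = 524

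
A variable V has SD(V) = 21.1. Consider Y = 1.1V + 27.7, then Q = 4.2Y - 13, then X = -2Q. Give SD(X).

SD(Y) = |1.1|·21.1 = 23.21.
SD(Q) = |4.2|·23.21 = 97.482.
SD(X) = |-2|·97.482 = 194.964.

SD(X) = 194.964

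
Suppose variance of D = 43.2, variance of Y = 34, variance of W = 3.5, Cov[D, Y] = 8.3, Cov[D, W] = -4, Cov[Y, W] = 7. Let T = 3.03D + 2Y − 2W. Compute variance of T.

variance of T = 639.69088

variance of T = a²·variance of D + b²·variance of Y + c²·variance of W + 2ab·Cov[D, Y] + 2ac·Cov[D, W] + 2bc·Cov[Y, W], with a = 3.03, b = 2, c = -2.
= 396.61488 + 136 + 14 + 100.596 + 48.48 + (-56)
= 639.69088.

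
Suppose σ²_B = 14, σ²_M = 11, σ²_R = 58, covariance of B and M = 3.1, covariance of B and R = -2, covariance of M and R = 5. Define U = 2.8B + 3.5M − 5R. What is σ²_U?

σ²_U = a²·σ²_B + b²·σ²_M + c²·σ²_R + 2ab·covariance of B and M + 2ac·covariance of B and R + 2bc·covariance of M and R, with a = 2.8, b = 3.5, c = -5.
= 109.76 + 134.75 + 1450 + 60.76 + 56 + (-175)
= 1636.27.

σ²_U = 1636.27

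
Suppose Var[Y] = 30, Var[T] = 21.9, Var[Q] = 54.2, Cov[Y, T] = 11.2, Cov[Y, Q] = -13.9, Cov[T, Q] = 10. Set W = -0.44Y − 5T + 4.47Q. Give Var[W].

Var[W] = 1293.22982

Var[W] = a²·Var[Y] + b²·Var[T] + c²·Var[Q] + 2ab·Cov[Y, T] + 2ac·Cov[Y, Q] + 2bc·Cov[T, Q], with a = -0.44, b = -5, c = 4.47.
= 5.808 + 547.5 + 1082.96478 + 49.28 + 54.67704 + (-447)
= 1293.22982.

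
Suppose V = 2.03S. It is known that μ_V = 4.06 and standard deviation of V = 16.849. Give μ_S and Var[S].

μ_S = 2, Var[S] = 68.89

From V = 2.03S: μ_V = a·μ_S + b, so μ_S = (μ_V − b)/a = (4.06 − 0)/2.03 = 2.
Var[V] = 16.849² = 283.888801.
Var[V] = a²·Var[S], so Var[S] = 283.888801/2.03² = 68.89.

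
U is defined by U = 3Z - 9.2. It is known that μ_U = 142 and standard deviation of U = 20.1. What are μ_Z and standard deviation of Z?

μ_Z = 50.4, standard deviation of Z = 6.7

From U = 3Z - 9.2: μ_U = a·μ_Z + b, so μ_Z = (μ_U − b)/a = (142 − (-9.2))/3 = 50.4.
standard deviation of U = |a|·standard deviation of Z, so standard deviation of Z = 20.1/|3| = 6.7.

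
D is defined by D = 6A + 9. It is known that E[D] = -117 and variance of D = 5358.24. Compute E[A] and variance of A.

E[A] = -21, variance of A = 148.84

From D = 6A + 9: E[D] = a·E[A] + b, so E[A] = (E[D] − b)/a = (-117 − 9)/6 = -21.
variance of D = a²·variance of A, so variance of A = 5358.24/6² = 148.84.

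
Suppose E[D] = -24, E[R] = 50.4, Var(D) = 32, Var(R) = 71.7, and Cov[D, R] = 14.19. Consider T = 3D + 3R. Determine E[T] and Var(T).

E[T] = 79.2, Var(T) = 1188.72

E[T] = 3·E[D] + 3·E[R] = 3·(-24) + 3·50.4 = 79.2.
Var(T) = a²·Var(D) + b²·Var(R) + 2ab·Cov[D, R] with a = 3, b = 3.
= 3²·32 + 3²·71.7 + 2·3·3·14.19
= 288 + 645.3 + 255.42 = 1188.72.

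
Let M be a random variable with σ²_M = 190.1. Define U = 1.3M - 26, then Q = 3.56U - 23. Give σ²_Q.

σ²_U = 1.3²·190.1 = 321.269.
σ²_Q = 3.56²·321.269 = 4071.6347984.

σ²_Q = 4071.6347984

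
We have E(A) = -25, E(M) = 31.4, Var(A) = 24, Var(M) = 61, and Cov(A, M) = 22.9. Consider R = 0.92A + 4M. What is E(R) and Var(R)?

E(R) = 102.6, Var(R) = 1164.8576

E(R) = 0.92·E(A) + 4·E(M) = 0.92·(-25) + 4·31.4 = 102.6.
Var(R) = a²·Var(A) + b²·Var(M) + 2ab·Cov(A, M) with a = 0.92, b = 4.
= 0.92²·24 + 4²·61 + 2·0.92·4·22.9
= 20.3136 + 976 + 168.544 = 1164.8576.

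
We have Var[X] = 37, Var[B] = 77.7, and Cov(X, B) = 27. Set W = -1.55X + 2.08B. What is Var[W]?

Var[W] = a²·Var[X] + b²·Var[B] + 2ab·Cov(X, B) with a = -1.55, b = 2.08.
= (-1.55)²·37 + 2.08²·77.7 + 2·(-1.55)·2.08·27
= 88.8925 + 336.16128 + (-174.096) = 250.95778.

Var[W] = 250.95778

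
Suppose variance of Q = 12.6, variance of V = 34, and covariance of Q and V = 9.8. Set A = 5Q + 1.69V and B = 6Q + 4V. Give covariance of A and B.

By bilinearity, covariance of A and B = ac·variance of Q + bd·variance of V + (ad+bc)·covariance of Q and V, with a=5, b=1.69, c=6, d=4.
ac·variance of Q = 5·6·12.6 = 378
bd·variance of V = 1.69·4·34 = 229.84
(ad+bc)·covariance of Q and V = (30.14)·9.8 = 295.372
covariance of A and B = 378 + 229.84 + 295.372 = 903.212.

covariance of A and B = 903.212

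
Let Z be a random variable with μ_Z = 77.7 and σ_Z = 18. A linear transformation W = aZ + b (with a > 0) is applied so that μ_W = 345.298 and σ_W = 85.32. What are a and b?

a = 4.74, b = -23

σ_W = a·σ_Z (a > 0), so a = 85.32/18 = 4.74.
μ_W = a·μ_Z + b, so b = 345.298 − 4.74·77.7 = -23.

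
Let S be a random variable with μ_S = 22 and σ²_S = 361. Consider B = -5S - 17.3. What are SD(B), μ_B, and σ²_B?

B = -5S - 17.3 is linear with a = -5, b = -17.3.
SD(S) = √361 = 19.
SD(B) = |a|·SD(S) = |-5|·19 = 95.
μ_B = a·μ_S + b = (-5)·22 + (-17.3) = -127.3.
σ²_B = a²·σ²_S = (-5)²·361 = 9025 (the additive constant -17.3 does not affect variance).

SD(B) = 95, μ_B = -127.3, σ²_B = 9025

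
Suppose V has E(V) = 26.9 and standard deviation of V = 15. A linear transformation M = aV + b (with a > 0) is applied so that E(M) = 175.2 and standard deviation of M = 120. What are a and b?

standard deviation of M = a·standard deviation of V (a > 0), so a = 120/15 = 8.
E(M) = a·E(V) + b, so b = 175.2 − 8·26.9 = -40.

a = 8, b = -40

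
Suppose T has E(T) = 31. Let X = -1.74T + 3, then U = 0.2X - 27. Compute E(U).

E(U) = -37.188

E(X) = (-1.74)·31 + 3 = -50.94.
E(U) = 0.2·(-50.94) + (-27) = -37.188.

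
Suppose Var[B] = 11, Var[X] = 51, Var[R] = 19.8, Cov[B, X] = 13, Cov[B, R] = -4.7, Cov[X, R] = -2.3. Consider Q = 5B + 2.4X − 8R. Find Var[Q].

Var[Q] = a²·Var[B] + b²·Var[X] + c²·Var[R] + 2ab·Cov[B, X] + 2ac·Cov[B, R] + 2bc·Cov[X, R], with a = 5, b = 2.4, c = -8.
= 275 + 293.76 + 1267.2 + 312 + 376 + 88.32
= 2612.28.

Var[Q] = 2612.28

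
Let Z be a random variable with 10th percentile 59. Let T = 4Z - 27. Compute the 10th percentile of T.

Since a = 4 > 0 the transformation is increasing, so the 10th percentile of T = a·(P_{10} of Z) + b = 4·59 + (-27) = 209.

10th percentile of T = 209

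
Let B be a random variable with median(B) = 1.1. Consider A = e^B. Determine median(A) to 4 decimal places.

median(A) = 3.0042

e^B is monotone on this domain, so median(A) = exp(1.1) ≈ 3.0042.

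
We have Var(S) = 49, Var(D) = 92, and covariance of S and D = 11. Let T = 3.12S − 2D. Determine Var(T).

Var(T) = 707.7056

Var(T) = a²·Var(S) + b²·Var(D) + 2ab·covariance of S and D with a = 3.12, b = -2.
= 3.12²·49 + (-2)²·92 + 2·3.12·(-2)·11
= 476.9856 + 368 + (-137.28) = 707.7056.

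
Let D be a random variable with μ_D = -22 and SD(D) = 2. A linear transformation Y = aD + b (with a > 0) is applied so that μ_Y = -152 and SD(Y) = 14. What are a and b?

SD(Y) = a·SD(D) (a > 0), so a = 14/2 = 7.
μ_Y = a·μ_D + b, so b = -152 − 7·(-22) = 2.

a = 7, b = 2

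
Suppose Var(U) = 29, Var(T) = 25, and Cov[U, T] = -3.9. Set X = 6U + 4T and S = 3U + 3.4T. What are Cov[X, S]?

Cov[X, S] = 735.64

By bilinearity, Cov[X, S] = ac·Var(U) + bd·Var(T) + (ad+bc)·Cov[U, T], with a=6, b=4, c=3, d=3.4.
ac·Var(U) = 6·3·29 = 522
bd·Var(T) = 4·3.4·25 = 340
(ad+bc)·Cov[U, T] = (32.4)·(-3.9) = -126.36
Cov[X, S] = 522 + 340 + (-126.36) = 735.64.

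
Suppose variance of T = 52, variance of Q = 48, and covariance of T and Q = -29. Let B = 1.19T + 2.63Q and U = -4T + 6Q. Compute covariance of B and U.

By bilinearity, covariance of B and U = ac·variance of T + bd·variance of Q + (ad+bc)·covariance of T and Q, with a=1.19, b=2.63, c=-4, d=6.
ac·variance of T = 1.19·(-4)·52 = -247.52
bd·variance of Q = 2.63·6·48 = 757.44
(ad+bc)·covariance of T and Q = (-3.38)·(-29) = 98.02
covariance of B and U = -247.52 + 757.44 + 98.02 = 607.94.

covariance of B and U = 607.94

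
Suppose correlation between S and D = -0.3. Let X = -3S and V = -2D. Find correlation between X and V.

correlation between X and V = -0.3

Linear rescalings preserve correlation up to sign; here the slopes -3 and -2 have the same sign, so correlation between X and V = correlation between S and D = -0.3.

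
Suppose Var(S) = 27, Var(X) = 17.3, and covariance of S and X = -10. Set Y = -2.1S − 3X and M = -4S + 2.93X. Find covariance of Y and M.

covariance of Y and M = 16.263

By bilinearity, covariance of Y and M = ac·Var(S) + bd·Var(X) + (ad+bc)·covariance of S and X, with a=-2.1, b=-3, c=-4, d=2.93.
ac·Var(S) = (-2.1)·(-4)·27 = 226.8
bd·Var(X) = (-3)·2.93·17.3 = -152.067
(ad+bc)·covariance of S and X = (5.847)·(-10) = -58.47
covariance of Y and M = 226.8 + (-152.067) + (-58.47) = 16.263.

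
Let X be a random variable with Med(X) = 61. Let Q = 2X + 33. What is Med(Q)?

A linear map preserves order up to sign, so Med(Q) = a·Med(X) + b = 2·61 + 33 = 155.

Med(Q) = 155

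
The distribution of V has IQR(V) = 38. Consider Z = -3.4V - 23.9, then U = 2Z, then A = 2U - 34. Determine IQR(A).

IQR(A) = 516.8

IQR(Z) = |-3.4|·38 = 129.2.
IQR(U) = |2|·129.2 = 258.4.
IQR(A) = |2|·258.4 = 516.8.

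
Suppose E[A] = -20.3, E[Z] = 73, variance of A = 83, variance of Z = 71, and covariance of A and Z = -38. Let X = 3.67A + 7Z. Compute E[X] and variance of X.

E[X] = 436.499, variance of X = 2644.4787

E[X] = 3.67·E[A] + 7·E[Z] = 3.67·(-20.3) + 7·73 = 436.499.
variance of X = a²·variance of A + b²·variance of Z + 2ab·covariance of A and Z with a = 3.67, b = 7.
= 3.67²·83 + 7²·71 + 2·3.67·7·(-38)
= 1117.9187 + 3479 + (-1952.44) = 2644.4787.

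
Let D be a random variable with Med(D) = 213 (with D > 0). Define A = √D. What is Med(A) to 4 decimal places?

√D is monotone on this domain, so Med(A) = √(213) ≈ 14.5945.

Med(A) = 14.5945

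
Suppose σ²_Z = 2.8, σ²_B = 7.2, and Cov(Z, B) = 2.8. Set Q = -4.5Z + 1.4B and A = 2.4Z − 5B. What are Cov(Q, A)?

By bilinearity, Cov(Q, A) = ac·σ²_Z + bd·σ²_B + (ad+bc)·Cov(Z, B), with a=-4.5, b=1.4, c=2.4, d=-5.
ac·σ²_Z = (-4.5)·2.4·2.8 = -30.24
bd·σ²_B = 1.4·(-5)·7.2 = -50.4
(ad+bc)·Cov(Z, B) = (25.86)·2.8 = 72.408
Cov(Q, A) = -30.24 + (-50.4) + 72.408 = -8.232.

Cov(Q, A) = -8.232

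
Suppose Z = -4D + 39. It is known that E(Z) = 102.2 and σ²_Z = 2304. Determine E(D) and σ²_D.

E(D) = -15.8, σ²_D = 144

From Z = -4D + 39: E(Z) = a·E(D) + b, so E(D) = (E(Z) − b)/a = (102.2 − 39)/(-4) = -15.8.
σ²_Z = a²·σ²_D, so σ²_D = 2304/(-4)² = 144.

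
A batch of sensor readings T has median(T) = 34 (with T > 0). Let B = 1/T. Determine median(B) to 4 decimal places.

1/T is monotone on this domain, so median(B) = 1/(34) ≈ 0.0294.

median(B) = 0.0294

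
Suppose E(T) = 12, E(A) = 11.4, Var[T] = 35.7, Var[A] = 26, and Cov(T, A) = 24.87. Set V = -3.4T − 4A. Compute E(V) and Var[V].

E(V) = -86.4, Var[V] = 1505.156

E(V) = (-3.4)·E(T) + (-4)·E(A) = (-3.4)·12 + (-4)·11.4 = -86.4.
Var[V] = a²·Var[T] + b²·Var[A] + 2ab·Cov(T, A) with a = -3.4, b = -4.
= (-3.4)²·35.7 + (-4)²·26 + 2·(-3.4)·(-4)·24.87
= 412.692 + 416 + 676.464 = 1505.156.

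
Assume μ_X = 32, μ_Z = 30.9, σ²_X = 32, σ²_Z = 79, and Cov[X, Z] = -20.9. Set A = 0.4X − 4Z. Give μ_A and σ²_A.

μ_A = -110.8, σ²_A = 1336

μ_A = 0.4·μ_X + (-4)·μ_Z = 0.4·32 + (-4)·30.9 = -110.8.
σ²_A = a²·σ²_X + b²·σ²_Z + 2ab·Cov[X, Z] with a = 0.4, b = -4.
= 0.4²·32 + (-4)²·79 + 2·0.4·(-4)·(-20.9)
= 5.12 + 1264 + 66.88 = 1336.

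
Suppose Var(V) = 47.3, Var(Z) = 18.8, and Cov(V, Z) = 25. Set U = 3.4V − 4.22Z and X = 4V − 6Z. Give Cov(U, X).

By bilinearity, Cov(U, X) = ac·Var(V) + bd·Var(Z) + (ad+bc)·Cov(V, Z), with a=3.4, b=-4.22, c=4, d=-6.
ac·Var(V) = 3.4·4·47.3 = 643.28
bd·Var(Z) = (-4.22)·(-6)·18.8 = 476.016
(ad+bc)·Cov(V, Z) = (-37.28)·25 = -932
Cov(U, X) = 643.28 + 476.016 + (-932) = 187.296.

Cov(U, X) = 187.296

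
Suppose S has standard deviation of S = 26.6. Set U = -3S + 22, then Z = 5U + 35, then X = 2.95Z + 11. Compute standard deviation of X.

standard deviation of X = 1177.05

standard deviation of U = |-3|·26.6 = 79.8.
standard deviation of Z = |5|·79.8 = 399.
standard deviation of X = |2.95|·399 = 1177.05.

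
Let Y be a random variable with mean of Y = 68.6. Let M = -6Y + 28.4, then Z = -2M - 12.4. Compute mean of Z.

mean of M = (-6)·68.6 + 28.4 = -383.2.
mean of Z = (-2)·(-383.2) + (-12.4) = 754.

mean of Z = 754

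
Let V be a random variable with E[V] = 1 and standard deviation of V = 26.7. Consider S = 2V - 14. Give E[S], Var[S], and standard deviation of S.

E[S] = -12, Var[S] = 2851.56, standard deviation of S = 53.4

S = 2V - 14 is linear with a = 2, b = -14.
E[S] = a·E[V] + b = 2·1 + (-14) = -12.
Var[V] = 26.7² = 712.89.
Var[S] = a²·Var[V] = 2²·712.89 = 2851.56 (the additive constant -14 does not affect variance).
standard deviation of S = |a|·standard deviation of V = |2|·26.7 = 53.4.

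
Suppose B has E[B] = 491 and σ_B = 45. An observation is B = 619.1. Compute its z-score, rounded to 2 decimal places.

z = 2.85

z = (B − E[B]) / σ_B = (619.1 − 491) / 45 ≈ 2.85.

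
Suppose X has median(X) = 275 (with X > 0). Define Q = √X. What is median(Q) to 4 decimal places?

√X is monotone on this domain, so median(Q) = √(275) ≈ 16.5831.

median(Q) = 16.5831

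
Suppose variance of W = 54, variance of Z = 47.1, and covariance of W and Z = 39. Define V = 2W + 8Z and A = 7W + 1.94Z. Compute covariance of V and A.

covariance of V and A = 3822.312

By bilinearity, covariance of V and A = ac·variance of W + bd·variance of Z + (ad+bc)·covariance of W and Z, with a=2, b=8, c=7, d=1.94.
ac·variance of W = 2·7·54 = 756
bd·variance of Z = 8·1.94·47.1 = 730.992
(ad+bc)·covariance of W and Z = (59.88)·39 = 2335.32
covariance of V and A = 756 + 730.992 + 2335.32 = 3822.312.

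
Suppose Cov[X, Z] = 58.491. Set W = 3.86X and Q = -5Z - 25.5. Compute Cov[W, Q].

Cov[W, Q] = a·c·Cov[X, Z] = 3.86·(-5)·58.491 = -1128.8763. Additive constants drop out.

Cov[W, Q] = -1128.8763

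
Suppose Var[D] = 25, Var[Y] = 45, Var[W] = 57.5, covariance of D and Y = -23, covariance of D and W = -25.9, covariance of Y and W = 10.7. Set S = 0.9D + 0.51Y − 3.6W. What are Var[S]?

Var[S] = 884.5821

Var[S] = a²·Var[D] + b²·Var[Y] + c²·Var[W] + 2ab·covariance of D and Y + 2ac·covariance of D and W + 2bc·covariance of Y and W, with a = 0.9, b = 0.51, c = -3.6.
= 20.25 + 11.7045 + 745.2 + (-21.114) + 167.832 + (-39.2904)
= 884.5821.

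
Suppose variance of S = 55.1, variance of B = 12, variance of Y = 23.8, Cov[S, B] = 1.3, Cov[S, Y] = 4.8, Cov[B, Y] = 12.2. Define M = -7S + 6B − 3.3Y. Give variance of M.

variance of M = 3020.522

variance of M = a²·variance of S + b²·variance of B + c²·variance of Y + 2ab·Cov[S, B] + 2ac·Cov[S, Y] + 2bc·Cov[B, Y], with a = -7, b = 6, c = -3.3.
= 2699.9 + 432 + 259.182 + (-109.2) + 221.76 + (-483.12)
= 3020.522.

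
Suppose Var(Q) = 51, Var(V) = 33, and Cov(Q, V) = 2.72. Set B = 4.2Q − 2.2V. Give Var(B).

Var(B) = a²·Var(Q) + b²·Var(V) + 2ab·Cov(Q, V) with a = 4.2, b = -2.2.
= 4.2²·51 + (-2.2)²·33 + 2·4.2·(-2.2)·2.72
= 899.64 + 159.72 + (-50.2656) = 1009.0944.

Var(B) = 1009.0944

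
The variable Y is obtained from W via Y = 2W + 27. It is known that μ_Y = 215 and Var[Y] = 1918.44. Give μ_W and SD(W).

From Y = 2W + 27: μ_Y = a·μ_W + b, so μ_W = (μ_Y − b)/a = (215 − 27)/2 = 94.
SD(Y) = √1918.44 = 43.8.
SD(Y) = |a|·SD(W), so SD(W) = 43.8/|2| = 21.9.

μ_W = 94, SD(W) = 21.9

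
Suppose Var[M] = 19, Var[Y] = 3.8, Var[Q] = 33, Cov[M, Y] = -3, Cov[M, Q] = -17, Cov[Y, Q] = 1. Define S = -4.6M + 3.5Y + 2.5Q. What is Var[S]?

Var[S] = 1159.94

Var[S] = a²·Var[M] + b²·Var[Y] + c²·Var[Q] + 2ab·Cov[M, Y] + 2ac·Cov[M, Q] + 2bc·Cov[Y, Q], with a = -4.6, b = 3.5, c = 2.5.
= 402.04 + 46.55 + 206.25 + 96.6 + 391 + 17.5
= 1159.94.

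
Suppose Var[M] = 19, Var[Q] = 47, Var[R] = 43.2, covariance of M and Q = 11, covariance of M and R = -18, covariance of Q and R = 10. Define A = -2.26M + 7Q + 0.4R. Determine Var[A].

Var[A] = 2147.4604

Var[A] = a²·Var[M] + b²·Var[Q] + c²·Var[R] + 2ab·covariance of M and Q + 2ac·covariance of M and R + 2bc·covariance of Q and R, with a = -2.26, b = 7, c = 0.4.
= 97.0444 + 2303 + 6.912 + (-348.04) + 32.544 + 56
= 2147.4604.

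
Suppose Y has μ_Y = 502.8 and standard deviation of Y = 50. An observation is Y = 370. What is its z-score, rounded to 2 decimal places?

z = -2.66

z = (Y − μ_Y) / standard deviation of Y = (370 − 502.8) / 50 ≈ -2.66.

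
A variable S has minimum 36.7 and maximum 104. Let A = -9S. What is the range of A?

Range of S = 104 − 36.7 = 67.3.
Range(A) = |a|·Range(S) = |-9|·67.3 = 605.7.

Range(A) = 605.7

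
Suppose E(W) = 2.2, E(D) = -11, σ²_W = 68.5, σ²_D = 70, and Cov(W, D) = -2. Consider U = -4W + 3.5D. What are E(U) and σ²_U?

E(U) = (-4)·E(W) + 3.5·E(D) = (-4)·2.2 + 3.5·(-11) = -47.3.
σ²_U = a²·σ²_W + b²·σ²_D + 2ab·Cov(W, D) with a = -4, b = 3.5.
= (-4)²·68.5 + 3.5²·70 + 2·(-4)·3.5·(-2)
= 1096 + 857.5 + 56 = 2009.5.

E(U) = -47.3, σ²_U = 2009.5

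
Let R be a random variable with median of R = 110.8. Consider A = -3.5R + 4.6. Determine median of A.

median of A = -383.2

A linear map preserves order up to sign, so median of A = a·median of R + b = (-3.5)·110.8 + 4.6 = -383.2.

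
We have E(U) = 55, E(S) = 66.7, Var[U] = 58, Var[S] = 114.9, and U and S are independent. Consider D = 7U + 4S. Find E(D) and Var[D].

E(D) = 7·E(U) + 4·E(S) = 7·55 + 4·66.7 = 651.8.
Var[D] = a²·Var[U] + b²·Var[S] + 2ab·Cov[U, S] with a = 7, b = 4.
Independence gives Cov[U, S] = 0.
= 7²·58 + 4²·114.9 + 2·7·4·0
= 2842 + 1838.4 + 0 = 4680.4.

E(D) = 651.8, Var[D] = 4680.4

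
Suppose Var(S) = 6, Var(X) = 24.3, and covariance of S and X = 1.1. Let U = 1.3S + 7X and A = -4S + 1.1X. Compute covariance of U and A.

covariance of U and A = 126.683

By bilinearity, covariance of U and A = ac·Var(S) + bd·Var(X) + (ad+bc)·covariance of S and X, with a=1.3, b=7, c=-4, d=1.1.
ac·Var(S) = 1.3·(-4)·6 = -31.2
bd·Var(X) = 7·1.1·24.3 = 187.11
(ad+bc)·covariance of S and X = (-26.57)·1.1 = -29.227
covariance of U and A = -31.2 + 187.11 + (-29.227) = 126.683.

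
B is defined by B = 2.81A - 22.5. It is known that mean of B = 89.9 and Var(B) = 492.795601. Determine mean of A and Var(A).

From B = 2.81A - 22.5: mean of B = a·mean of A + b, so mean of A = (mean of B − b)/a = (89.9 − (-22.5))/2.81 = 40.
Var(B) = a²·Var(A), so Var(A) = 492.795601/2.81² = 62.41.

mean of A = 40, Var(A) = 62.41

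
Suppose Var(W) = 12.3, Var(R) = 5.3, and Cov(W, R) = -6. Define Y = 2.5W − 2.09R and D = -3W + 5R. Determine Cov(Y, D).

Cov(Y, D) = -260.255

By bilinearity, Cov(Y, D) = ac·Var(W) + bd·Var(R) + (ad+bc)·Cov(W, R), with a=2.5, b=-2.09, c=-3, d=5.
ac·Var(W) = 2.5·(-3)·12.3 = -92.25
bd·Var(R) = (-2.09)·5·5.3 = -55.385
(ad+bc)·Cov(W, R) = (18.77)·(-6) = -112.62
Cov(Y, D) = -92.25 + (-55.385) + (-112.62) = -260.255.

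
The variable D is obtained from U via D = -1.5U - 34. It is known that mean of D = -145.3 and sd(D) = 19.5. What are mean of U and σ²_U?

mean of U = 74.2, σ²_U = 169

From D = -1.5U - 34: mean of D = a·mean of U + b, so mean of U = (mean of D − b)/a = (-145.3 − (-34))/(-1.5) = 74.2.
σ²_D = 19.5² = 380.25.
σ²_D = a²·σ²_U, so σ²_U = 380.25/(-1.5)² = 169.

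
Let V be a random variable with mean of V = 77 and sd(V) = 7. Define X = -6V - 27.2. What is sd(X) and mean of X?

X = -6V - 27.2 is linear with a = -6, b = -27.2.
sd(X) = |a|·sd(V) = |-6|·7 = 42.
mean of X = a·mean of V + b = (-6)·77 + (-27.2) = -489.2.

sd(X) = 42, mean of X = -489.2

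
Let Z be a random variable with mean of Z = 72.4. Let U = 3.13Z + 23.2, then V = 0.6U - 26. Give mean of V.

mean of U = 3.13·72.4 + 23.2 = 249.812.
mean of V = 0.6·249.812 + (-26) = 123.8872.

mean of V = 123.8872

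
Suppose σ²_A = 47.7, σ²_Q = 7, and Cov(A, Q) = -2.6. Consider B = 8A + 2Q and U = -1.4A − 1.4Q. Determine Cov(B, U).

By bilinearity, Cov(B, U) = ac·σ²_A + bd·σ²_Q + (ad+bc)·Cov(A, Q), with a=8, b=2, c=-1.4, d=-1.4.
ac·σ²_A = 8·(-1.4)·47.7 = -534.24
bd·σ²_Q = 2·(-1.4)·7 = -19.6
(ad+bc)·Cov(A, Q) = (-14)·(-2.6) = 36.4
Cov(B, U) = -534.24 + (-19.6) + 36.4 = -517.44.

Cov(B, U) = -517.44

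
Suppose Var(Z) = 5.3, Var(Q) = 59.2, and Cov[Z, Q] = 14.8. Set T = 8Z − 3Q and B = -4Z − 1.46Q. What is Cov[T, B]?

By bilinearity, Cov[T, B] = ac·Var(Z) + bd·Var(Q) + (ad+bc)·Cov[Z, Q], with a=8, b=-3, c=-4, d=-1.46.
ac·Var(Z) = 8·(-4)·5.3 = -169.6
bd·Var(Q) = (-3)·(-1.46)·59.2 = 259.296
(ad+bc)·Cov[Z, Q] = (0.32)·14.8 = 4.736
Cov[T, B] = -169.6 + 259.296 + 4.736 = 94.432.

Cov[T, B] = 94.432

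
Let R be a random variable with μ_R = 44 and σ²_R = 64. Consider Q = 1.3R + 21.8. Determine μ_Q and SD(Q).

μ_Q = 79, SD(Q) = 10.4

Q = 1.3R + 21.8 is linear with a = 1.3, b = 21.8.
μ_Q = a·μ_R + b = 1.3·44 + 21.8 = 79.
SD(R) = √64 = 8.
SD(Q) = |a|·SD(R) = |1.3|·8 = 10.4.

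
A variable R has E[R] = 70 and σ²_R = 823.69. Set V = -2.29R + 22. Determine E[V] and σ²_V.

V = -2.29R + 22 is linear with a = -2.29, b = 22.
E[V] = a·E[R] + b = (-2.29)·70 + 22 = -138.3.
σ²_V = a²·σ²_R = (-2.29)²·823.69 = 4319.512729 (the additive constant 22 does not affect variance).

E[V] = -138.3, σ²_V = 4319.512729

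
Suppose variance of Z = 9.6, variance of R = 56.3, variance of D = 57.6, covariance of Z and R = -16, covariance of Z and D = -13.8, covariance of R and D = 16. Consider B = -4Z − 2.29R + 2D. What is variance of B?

variance of B = a²·variance of Z + b²·variance of R + c²·variance of D + 2ab·covariance of Z and R + 2ac·covariance of Z and D + 2bc·covariance of R and D, with a = -4, b = -2.29, c = 2.
= 153.6 + 295.24283 + 230.4 + (-293.12) + 220.8 + (-146.56)
= 460.36283.

variance of B = 460.36283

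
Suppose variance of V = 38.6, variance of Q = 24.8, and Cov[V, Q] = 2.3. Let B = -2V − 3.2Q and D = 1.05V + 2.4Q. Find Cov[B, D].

Cov[B, D] = -290.292

By bilinearity, Cov[B, D] = ac·variance of V + bd·variance of Q + (ad+bc)·Cov[V, Q], with a=-2, b=-3.2, c=1.05, d=2.4.
ac·variance of V = (-2)·1.05·38.6 = -81.06
bd·variance of Q = (-3.2)·2.4·24.8 = -190.464
(ad+bc)·Cov[V, Q] = (-8.16)·2.3 = -18.768
Cov[B, D] = -81.06 + (-190.464) + (-18.768) = -290.292.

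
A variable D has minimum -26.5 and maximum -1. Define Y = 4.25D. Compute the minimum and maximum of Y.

a = 4.25 > 0, so min(Y) = a·min(D)+b = 4.25·(-26.5) = -112.625 and max(Y) = 4.25·(-1) = -4.25.

min(Y) = -112.625, max(Y) = -4.25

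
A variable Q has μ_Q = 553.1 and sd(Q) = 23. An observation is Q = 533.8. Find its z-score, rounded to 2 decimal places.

z = -0.84

z = (Q − μ_Q) / sd(Q) = (533.8 − 553.1) / 23 ≈ -0.84.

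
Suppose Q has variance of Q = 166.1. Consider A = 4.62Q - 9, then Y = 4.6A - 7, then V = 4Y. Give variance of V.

variance of V = 1200298.4066304

variance of A = 4.62²·166.1 = 3545.30484.
variance of Y = 4.6²·3545.30484 = 75018.6504144.
variance of V = 4²·75018.6504144 = 1200298.4066304.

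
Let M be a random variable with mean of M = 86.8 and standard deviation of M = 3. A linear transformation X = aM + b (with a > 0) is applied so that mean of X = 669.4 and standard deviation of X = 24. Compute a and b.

standard deviation of X = a·standard deviation of M (a > 0), so a = 24/3 = 8.
mean of X = a·mean of M + b, so b = 669.4 − 8·86.8 = -25.

a = 8, b = -25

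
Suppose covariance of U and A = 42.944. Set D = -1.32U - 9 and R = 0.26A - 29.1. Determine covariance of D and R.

covariance of D and R = a·c·covariance of U and A = (-1.32)·0.26·42.944 = -14.7383808. Additive constants drop out.

covariance of D and R = -14.7383808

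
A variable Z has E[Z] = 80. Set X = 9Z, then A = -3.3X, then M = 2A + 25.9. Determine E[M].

E[X] = 9·80 = 720.
E[A] = (-3.3)·720 = -2376.
E[M] = 2·(-2376) + 25.9 = -4726.1.

E[M] = -4726.1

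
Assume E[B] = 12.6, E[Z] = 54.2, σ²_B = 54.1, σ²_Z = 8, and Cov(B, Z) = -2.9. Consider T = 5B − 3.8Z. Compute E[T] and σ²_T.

E[T] = 5·E[B] + (-3.8)·E[Z] = 5·12.6 + (-3.8)·54.2 = -142.96.
σ²_T = a²·σ²_B + b²·σ²_Z + 2ab·Cov(B, Z) with a = 5, b = -3.8.
= 5²·54.1 + (-3.8)²·8 + 2·5·(-3.8)·(-2.9)
= 1352.5 + 115.52 + 110.2 = 1578.22.

E[T] = -142.96, σ²_T = 1578.22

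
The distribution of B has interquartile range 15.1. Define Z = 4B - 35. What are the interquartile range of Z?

Under Z = aB + b, IQR(Z) = |a|·IQR(B) = |4|·15.1 = 60.4 (shifts cancel; spread scales by |a|).

IQR(Z) = 60.4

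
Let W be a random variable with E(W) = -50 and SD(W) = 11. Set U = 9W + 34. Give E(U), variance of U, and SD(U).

U = 9W + 34 is linear with a = 9, b = 34.
E(U) = a·E(W) + b = 9·(-50) + 34 = -416.
variance of W = 11² = 121.
variance of U = a²·variance of W = 9²·121 = 9801 (the additive constant 34 does not affect variance).
SD(U) = |a|·SD(W) = |9|·11 = 99.

E(U) = -416, variance of U = 9801, SD(U) = 99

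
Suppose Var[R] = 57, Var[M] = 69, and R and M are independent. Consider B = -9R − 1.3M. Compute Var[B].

Var[B] = a²·Var[R] + b²·Var[M] + 2ab·covariance of R and M with a = -9, b = -1.3.
Independence gives covariance of R and M = 0.
= (-9)²·57 + (-1.3)²·69 + 2·(-9)·(-1.3)·0
= 4617 + 116.61 + 0 = 4733.61.

Var[B] = 4733.61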